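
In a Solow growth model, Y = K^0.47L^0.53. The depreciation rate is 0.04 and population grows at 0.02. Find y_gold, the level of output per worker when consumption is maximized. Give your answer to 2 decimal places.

The effective depreciation rate is n + δ = 0.02 + 0.04 = 0.06.
At the golden rule the marginal product of capital equals n+δ: 0.47·k^(0.47−1) = 0.06. Solving, k_gold = (0.47/0.06)^(1/0.53) ≈ 48.6062.
Output: y_gold = k_gold^0.47 = 48.6062^0.47 ≈ 6.2050.

y_gold ≈ 6.21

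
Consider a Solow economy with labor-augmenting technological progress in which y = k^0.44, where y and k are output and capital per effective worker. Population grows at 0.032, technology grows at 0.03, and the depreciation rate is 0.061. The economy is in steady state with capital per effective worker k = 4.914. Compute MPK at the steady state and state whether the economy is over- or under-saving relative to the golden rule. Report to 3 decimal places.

Capital per effective worker breaks even when investment replaces (n + g + δ)·k; here n + g + δ = 0.123.
MPK = 0.44·k^(0.44−1) = 0.44·4.914^(-0.56) ≈ 0.1804.
MPK > 0.123, so the economy is dynamically efficient (under-saving).

under-saving; MPK ≈ 0.180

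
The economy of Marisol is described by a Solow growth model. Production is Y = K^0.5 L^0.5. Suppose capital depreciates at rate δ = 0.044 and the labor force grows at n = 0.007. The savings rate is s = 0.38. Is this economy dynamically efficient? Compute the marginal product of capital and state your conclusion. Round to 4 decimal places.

dynamically efficient; MPK ≈ 0.0671

n + δ = 0.007 + 0.044 = 0.051.
Steady-state k*: s·k^0.5 = 0.051·k gives k* = (0.38/0.051)^(1/0.5) ≈ 55.5171.
MPK = 0.5·55.5171^(-0.5) ≈ 0.0671.
MPK > n+δ = 0.051, so the economy is dynamically efficient (under-saving).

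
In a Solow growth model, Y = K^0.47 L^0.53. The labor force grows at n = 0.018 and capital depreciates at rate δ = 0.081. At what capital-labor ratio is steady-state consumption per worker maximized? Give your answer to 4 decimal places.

k_gold ≈ 18.8949

n + δ = 0.018 + 0.081 = 0.099.
Maximizing c = f(k) − (n+δ)·k gives f'(k) = n+δ, i.e. 0.47·k^(0.47−1) = 0.099, so k_gold = (0.47/0.099)^(1/0.53) ≈ 18.8949.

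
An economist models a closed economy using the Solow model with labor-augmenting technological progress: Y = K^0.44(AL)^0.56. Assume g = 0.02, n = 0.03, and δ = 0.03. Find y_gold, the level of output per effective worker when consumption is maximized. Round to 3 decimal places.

Capital per effective worker breaks even when investment replaces (n + g + δ)·k; here n + g + δ = 0.08.
Setting f'(k) = n+g+δ gives 0.44·k^(0.44−1) = 0.08, hence k_gold = (0.44/0.08)^(1/0.56) ≈ 20.9931.
Output: y_gold = k_gold^0.44 = 20.9931^0.44 ≈ 3.8169.

y_gold ≈ 3.817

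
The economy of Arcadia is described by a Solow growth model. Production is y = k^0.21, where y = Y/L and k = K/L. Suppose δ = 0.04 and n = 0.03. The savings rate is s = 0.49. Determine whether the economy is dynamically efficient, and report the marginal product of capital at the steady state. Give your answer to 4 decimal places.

dynamically inefficient; MPK ≈ 0.0300

Break-even investment rate: n + δ = 0.03 + 0.04 = 0.07.
Steady-state k*: s·k^0.21 = 0.07·k gives k* = (0.49/0.07)^(1/0.79) ≈ 11.7421.
MPK = 0.21·11.7421^(-0.79) ≈ 0.0300.
MPK < n+δ = 0.07, so the economy is dynamically inefficient (over-saving).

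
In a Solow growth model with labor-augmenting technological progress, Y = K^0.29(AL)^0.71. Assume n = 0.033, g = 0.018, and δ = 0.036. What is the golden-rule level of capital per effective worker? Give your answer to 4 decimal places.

k_gold ≈ 5.4507

Capital per effective worker breaks even when investment replaces (n + g + δ)·k; here n + g + δ = 0.087.
Setting f'(k) = n+g+δ gives 0.29·k^(0.29−1) = 0.087, hence k_gold = (0.29/0.087)^(1/0.71) ≈ 5.4507.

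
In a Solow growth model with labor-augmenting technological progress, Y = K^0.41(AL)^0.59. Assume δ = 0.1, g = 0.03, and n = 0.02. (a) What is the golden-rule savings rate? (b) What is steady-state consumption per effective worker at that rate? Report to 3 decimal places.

(a) s_gold = 0.410; (b) c_gold ≈ 1.187

n + g + δ = 0.02 + 0.03 + 0.1 = 0.15.
For Cobb-Douglas, s_gold equals capital's share: s_gold = 0.41.
Golden rule sets MPK = n+g+δ: 0.41·k^(0.41−1) = 0.15, so k_gold = (0.41/0.15)^(1/0.59) ≈ 5.4974.
y_gold = 5.4974^0.41 ≈ 2.0112; c_gold = (1−0.41)·y_gold ≈ 1.1866.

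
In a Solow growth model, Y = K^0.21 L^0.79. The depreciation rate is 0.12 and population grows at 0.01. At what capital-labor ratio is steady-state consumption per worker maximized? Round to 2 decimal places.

n + δ = 0.01 + 0.12 = 0.13.
At the golden rule the marginal product of capital equals n+δ: 0.21·k^(0.21−1) = 0.13. Solving, k_gold = (0.21/0.13)^(1/0.79) ≈ 1.8350.

k_gold ≈ 1.84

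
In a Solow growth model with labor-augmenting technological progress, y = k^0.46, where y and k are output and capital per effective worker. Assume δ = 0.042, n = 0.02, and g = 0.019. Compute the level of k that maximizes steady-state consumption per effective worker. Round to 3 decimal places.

Capital per effective worker breaks even when investment replaces (n + g + δ)·k; here n + g + δ = 0.081.
At the golden rule the marginal product of capital equals n+g+δ: 0.46·k^(0.46−1) = 0.081. Solving, k_gold = (0.46/0.081)^(1/0.54) ≈ 24.9345.

k_gold ≈ 24.935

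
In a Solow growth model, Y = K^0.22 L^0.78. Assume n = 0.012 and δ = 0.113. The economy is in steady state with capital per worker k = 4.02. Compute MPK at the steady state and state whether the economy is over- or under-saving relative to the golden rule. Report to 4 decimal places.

over-saving; MPK ≈ 0.0743

Capital per worker breaks even when investment replaces (n + δ)·k; here n + δ = 0.125.
MPK = 0.22·k^(0.22−1) = 0.22·4.02^(-0.78) ≈ 0.0743.
MPK < 0.125, so the economy is dynamically inefficient (over-saving).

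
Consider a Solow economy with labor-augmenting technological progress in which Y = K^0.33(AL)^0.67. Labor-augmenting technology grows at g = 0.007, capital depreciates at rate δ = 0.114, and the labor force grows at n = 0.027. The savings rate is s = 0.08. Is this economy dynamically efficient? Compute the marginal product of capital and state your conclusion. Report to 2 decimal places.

n + g + δ = 0.027 + 0.007 + 0.114 = 0.148.
Steady-state k*: s·k^0.33 = 0.148·k gives k* = (0.08/0.148)^(1/0.67) ≈ 0.3992.
MPK = 0.33·0.3992^(-0.67) ≈ 0.6105.
MPK > n+g+δ = 0.148, so the economy is dynamically efficient (under-saving).

dynamically efficient; MPK ≈ 0.61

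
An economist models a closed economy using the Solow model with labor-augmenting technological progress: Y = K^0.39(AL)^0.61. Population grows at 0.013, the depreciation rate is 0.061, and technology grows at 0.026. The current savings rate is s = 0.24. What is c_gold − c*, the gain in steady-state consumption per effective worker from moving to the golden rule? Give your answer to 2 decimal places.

Δc ≈ 0.13

Capital per effective worker breaks even when investment replaces (n + g + δ)·k; here n + g + δ = 0.1.
Current steady state (s = 0.24): k* = (0.24/0.1)^(1/0.61) ≈ 4.2005, y* = 4.2005^0.39 ≈ 1.7502, c* = (1−0.24)·1.7502 ≈ 1.3301.
Golden rule sets MPK = n+g+δ: 0.39·k^(0.39−1) = 0.1, so k_gold = (0.39/0.1)^(1/0.61) ≈ 9.3102.
y_gold = 9.3102^0.39 ≈ 2.3872, c_gold = y_gold − 0.1·k_gold ≈ 1.4562.
Gain: Δc = 1.4562 − 1.3301 ≈ 0.1261.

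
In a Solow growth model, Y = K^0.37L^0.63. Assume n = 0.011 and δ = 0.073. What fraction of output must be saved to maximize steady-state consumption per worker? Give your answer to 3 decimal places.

s_gold = 0.370

Capital per worker breaks even when investment replaces (n + δ)·k; here n + δ = 0.084.
At the golden rule MPK = n+δ, and in any Cobb-Douglas steady state s = (n+δ)·k/y = MPK·k/y = capital's share 0.37.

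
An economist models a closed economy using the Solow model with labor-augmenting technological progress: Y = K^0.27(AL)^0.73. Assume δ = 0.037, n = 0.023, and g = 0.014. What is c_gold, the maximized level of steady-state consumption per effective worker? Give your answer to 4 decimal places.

Break-even investment rate: n + g + δ = 0.023 + 0.014 + 0.037 = 0.074.
Maximizing c = f(k) − (n+g+δ)·k gives f'(k) = n+g+δ, i.e. 0.27·k^(0.27−1) = 0.074, so k_gold = (0.27/0.074)^(1/0.73) ≈ 5.8890.
y_gold = 5.8890^0.27 ≈ 1.6140.
c_gold = y_gold − (n+g+δ)·k_gold = 1.6140 − 0.074·5.8890 ≈ 1.1782.

c_gold ≈ 1.1782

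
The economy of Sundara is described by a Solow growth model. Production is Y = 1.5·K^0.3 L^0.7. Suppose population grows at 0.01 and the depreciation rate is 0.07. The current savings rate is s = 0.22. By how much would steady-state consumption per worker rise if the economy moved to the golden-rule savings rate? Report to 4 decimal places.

Δc ≈ 0.0537

Capital per worker breaks even when investment replaces (n + δ)·k; here n + δ = 0.08.
Current steady state (s = 0.22): k* = (0.22·1.5/0.08)^(1/0.7) ≈ 7.5714, y* = 1.5·7.5714^0.3 ≈ 2.7532, c* = (1−0.22)·2.7532 ≈ 2.1475.
Setting f'(k) = n+δ gives 0.3·1.5·k^(0.3−1) = 0.08, hence k_gold = (0.3·1.5/0.08)^(1/0.7) ≈ 11.7924.
y_gold = 1.5·11.7924^0.3 ≈ 3.1447, c_gold = y_gold − 0.08·k_gold ≈ 2.2013.
Gain: Δc = 2.2013 − 2.1475 ≈ 0.0537.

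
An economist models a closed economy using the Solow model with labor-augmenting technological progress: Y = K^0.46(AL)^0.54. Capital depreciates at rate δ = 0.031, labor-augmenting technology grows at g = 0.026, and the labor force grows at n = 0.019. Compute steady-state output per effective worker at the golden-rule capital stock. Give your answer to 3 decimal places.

y_gold ≈ 4.636

n + g + δ = 0.019 + 0.026 + 0.031 = 0.076.
Maximizing c = f(k) − (n+g+δ)·k gives f'(k) = n+g+δ, i.e. 0.46·k^(0.46−1) = 0.076, so k_gold = (0.46/0.076)^(1/0.54) ≈ 28.0572.
Output: y_gold = k_gold^0.46 = 28.0572^0.46 ≈ 4.6355.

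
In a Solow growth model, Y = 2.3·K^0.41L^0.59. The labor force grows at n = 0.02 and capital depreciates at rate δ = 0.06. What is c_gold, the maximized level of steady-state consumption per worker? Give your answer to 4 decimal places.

Capital per worker breaks even when investment replaces (n + δ)·k; here n + δ = 0.08.
Golden rule sets MPK = n+δ: 0.41·2.3·k^(0.41−1) = 0.08, so k_gold = (0.41·2.3/0.08)^(1/0.59) ≈ 65.4589.
y_gold = 2.3·65.4589^0.41 ≈ 12.7725.
c_gold = y_gold − (n+δ)·k_gold = 12.7725 − 0.08·65.4589 ≈ 7.5358.

c_gold ≈ 7.5358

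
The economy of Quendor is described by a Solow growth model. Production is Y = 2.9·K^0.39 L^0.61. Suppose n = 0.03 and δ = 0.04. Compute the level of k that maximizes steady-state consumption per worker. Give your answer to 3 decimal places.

k_gold ≈ 95.703

Capital per worker breaks even when investment replaces (n + δ)·k; here n + δ = 0.07.
Maximizing c = f(k) − (n+δ)·k gives f'(k) = n+δ, i.e. 0.39·2.9·k^(0.39−1) = 0.07, so k_gold = (0.39·2.9/0.07)^(1/0.61) ≈ 95.7030.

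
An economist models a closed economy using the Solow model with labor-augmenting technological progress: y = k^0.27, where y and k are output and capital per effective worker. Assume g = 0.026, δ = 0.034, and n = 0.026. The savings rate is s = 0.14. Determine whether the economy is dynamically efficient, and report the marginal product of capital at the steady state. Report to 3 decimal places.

dynamically efficient; MPK ≈ 0.166

The effective depreciation rate is n + g + δ = 0.026 + 0.026 + 0.034 = 0.086.
Steady-state k*: s·k^0.27 = 0.086·k gives k* = (0.14/0.086)^(1/0.73) ≈ 1.9494.
MPK = 0.27·1.9494^(-0.73) ≈ 0.1659.
MPK > n+g+δ = 0.086, so the economy is dynamically efficient (under-saving).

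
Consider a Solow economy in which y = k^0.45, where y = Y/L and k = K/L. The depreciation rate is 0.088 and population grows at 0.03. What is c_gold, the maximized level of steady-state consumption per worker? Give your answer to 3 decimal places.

The effective depreciation rate is n + δ = 0.03 + 0.088 = 0.118.
Maximizing c = f(k) − (n+δ)·k gives f'(k) = n+δ, i.e. 0.45·k^(0.45−1) = 0.118, so k_gold = (0.45/0.118)^(1/0.55) ≈ 11.4016.
y_gold = 11.4016^0.45 ≈ 2.9897.
c_gold = y_gold − (n+δ)·k_gold = 2.9897 − 0.118·11.4016 ≈ 1.6444.

c_gold ≈ 1.644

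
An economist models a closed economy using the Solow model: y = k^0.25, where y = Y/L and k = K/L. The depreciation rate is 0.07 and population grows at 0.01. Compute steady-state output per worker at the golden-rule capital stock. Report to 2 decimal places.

The effective depreciation rate is n + δ = 0.01 + 0.07 = 0.08.
At the golden rule the marginal product of capital equals n+δ: 0.25·k^(0.25−1) = 0.08. Solving, k_gold = (0.25/0.08)^(1/0.75) ≈ 4.5688.
Output: y_gold = k_gold^0.25 = 4.5688^0.25 ≈ 1.4620.

y_gold ≈ 1.46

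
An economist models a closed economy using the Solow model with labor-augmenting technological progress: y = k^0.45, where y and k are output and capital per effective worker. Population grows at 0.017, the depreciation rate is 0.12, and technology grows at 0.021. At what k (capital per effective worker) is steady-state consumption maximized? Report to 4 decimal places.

The effective depreciation rate is n + g + δ = 0.017 + 0.021 + 0.12 = 0.158.
At the golden rule the marginal product of capital equals n+g+δ: 0.45·k^(0.45−1) = 0.158. Solving, k_gold = (0.45/0.158)^(1/0.55) ≈ 6.7060.

k_gold ≈ 6.7060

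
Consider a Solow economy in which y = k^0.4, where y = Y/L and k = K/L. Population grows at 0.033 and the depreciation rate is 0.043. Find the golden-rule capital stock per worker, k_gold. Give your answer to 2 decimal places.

The effective depreciation rate is n + δ = 0.033 + 0.043 = 0.076.
Maximizing c = f(k) − (n+δ)·k gives f'(k) = n+δ, i.e. 0.4·k^(0.4−1) = 0.076, so k_gold = (0.4/0.076)^(1/0.6) ≈ 15.9249.

k_gold ≈ 15.92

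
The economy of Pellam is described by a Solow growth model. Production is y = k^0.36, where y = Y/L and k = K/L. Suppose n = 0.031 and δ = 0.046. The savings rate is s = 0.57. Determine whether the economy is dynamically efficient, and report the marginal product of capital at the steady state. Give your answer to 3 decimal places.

Capital per worker breaks even when investment replaces (n + δ)·k; here n + δ = 0.077.
Steady-state k*: s·k^0.36 = 0.077·k gives k* = (0.57/0.077)^(1/0.64) ≈ 22.8251.
MPK = 0.36·22.8251^(-0.64) ≈ 0.0486.
MPK < n+δ = 0.077, so the economy is dynamically inefficient (over-saving).

dynamically inefficient; MPK ≈ 0.049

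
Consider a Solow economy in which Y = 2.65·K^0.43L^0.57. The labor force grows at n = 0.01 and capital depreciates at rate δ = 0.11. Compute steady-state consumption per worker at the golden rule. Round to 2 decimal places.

c_gold ≈ 8.25

n + δ = 0.01 + 0.11 = 0.12.
Maximizing c = f(k) − (n+δ)·k gives f'(k) = n+δ, i.e. 0.43·2.65·k^(0.43−1) = 0.12, so k_gold = (0.43·2.65/0.12)^(1/0.57) ≈ 51.8765.
y_gold = 2.65·51.8765^0.43 ≈ 14.4772.
c_gold = y_gold − (n+δ)·k_gold = 14.4772 − 0.12·51.8765 ≈ 8.2520.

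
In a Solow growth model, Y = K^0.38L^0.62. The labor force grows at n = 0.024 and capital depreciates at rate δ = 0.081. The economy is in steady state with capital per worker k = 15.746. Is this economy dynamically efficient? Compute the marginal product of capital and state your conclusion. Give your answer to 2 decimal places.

dynamically inefficient; MPK ≈ 0.07

Break-even investment rate: n + δ = 0.024 + 0.081 = 0.105.
MPK = 0.38·k^(0.38−1) = 0.38·15.746^(-0.62) ≈ 0.0688.
MPK < 0.105, so the economy is dynamically inefficient (over-saving).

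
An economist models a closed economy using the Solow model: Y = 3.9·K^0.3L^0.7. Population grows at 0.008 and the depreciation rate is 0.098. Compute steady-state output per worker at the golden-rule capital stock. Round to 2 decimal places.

y_gold ≈ 10.91

Capital per worker breaks even when investment replaces (n + δ)·k; here n + δ = 0.106.
Golden rule sets MPK = n+δ: 0.3·3.9·k^(0.3−1) = 0.106, so k_gold = (0.3·3.9/0.106)^(1/0.7) ≈ 30.8908.
Output: y_gold = 3.9·k_gold^0.3 = 3.9·30.8908^0.3 ≈ 10.9147.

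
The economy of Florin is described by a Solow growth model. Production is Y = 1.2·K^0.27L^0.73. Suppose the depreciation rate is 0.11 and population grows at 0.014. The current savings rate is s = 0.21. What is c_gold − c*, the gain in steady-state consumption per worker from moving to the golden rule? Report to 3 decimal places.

Δc ≈ 0.017

Break-even investment rate: n + δ = 0.014 + 0.11 = 0.124.
Current steady state (s = 0.21): k* = (0.21·1.2/0.124)^(1/0.73) ≈ 2.6417, y* = 1.2·2.6417^0.27 ≈ 1.5599, c* = (1−0.21)·1.5599 ≈ 1.2323.
Maximizing c = f(k) − (n+δ)·k gives f'(k) = n+δ, i.e. 0.27·1.2·k^(0.27−1) = 0.124, so k_gold = (0.27·1.2/0.124)^(1/0.73) ≈ 3.7274.
y_gold = 1.2·3.7274^0.27 ≈ 1.7118, c_gold = y_gold − 0.124·k_gold ≈ 1.2496.
Gain: Δc = 1.2496 − 1.2323 ≈ 0.0173.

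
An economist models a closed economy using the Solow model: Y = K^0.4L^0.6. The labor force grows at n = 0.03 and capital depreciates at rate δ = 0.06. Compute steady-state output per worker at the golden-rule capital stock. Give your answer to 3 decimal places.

y_gold ≈ 2.703

n + δ = 0.03 + 0.06 = 0.09.
At the golden rule the marginal product of capital equals n+δ: 0.4·k^(0.4−1) = 0.09. Solving, k_gold = (0.4/0.09)^(1/0.6) ≈ 12.0142.
Output: y_gold = k_gold^0.4 = 12.0142^0.4 ≈ 2.7032.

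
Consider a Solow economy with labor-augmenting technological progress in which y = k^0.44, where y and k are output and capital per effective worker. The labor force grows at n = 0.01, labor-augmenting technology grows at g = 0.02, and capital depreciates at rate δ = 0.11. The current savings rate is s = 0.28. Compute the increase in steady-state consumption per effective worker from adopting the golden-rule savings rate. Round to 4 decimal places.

Δc ≈ 0.1358

Break-even investment rate: n + g + δ = 0.01 + 0.02 + 0.11 = 0.14.
Current steady state (s = 0.28): k* = (0.28/0.14)^(1/0.56) ≈ 3.4479, y* = 3.4479^0.44 ≈ 1.7239, c* = (1−0.28)·1.7239 ≈ 1.2412.
At the golden rule the marginal product of capital equals n+g+δ: 0.44·k^(0.44−1) = 0.14. Solving, k_gold = (0.44/0.14)^(1/0.56) ≈ 7.7282.
y_gold = 7.7282^0.44 ≈ 2.4590, c_gold = y_gold − 0.14·k_gold ≈ 1.3770.
Gain: Δc = 1.3770 − 1.2412 ≈ 0.1358.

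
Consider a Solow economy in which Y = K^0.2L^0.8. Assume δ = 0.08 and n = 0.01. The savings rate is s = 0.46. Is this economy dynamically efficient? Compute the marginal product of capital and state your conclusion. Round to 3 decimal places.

Capital per worker breaks even when investment replaces (n + δ)·k; here n + δ = 0.09.
Steady-state k*: s·k^0.2 = 0.09·k gives k* = (0.46/0.09)^(1/0.8) ≈ 7.6850.
MPK = 0.2·7.6850^(-0.8) ≈ 0.0391.
MPK < n+δ = 0.09, so the economy is dynamically inefficient (over-saving).

dynamically inefficient; MPK ≈ 0.039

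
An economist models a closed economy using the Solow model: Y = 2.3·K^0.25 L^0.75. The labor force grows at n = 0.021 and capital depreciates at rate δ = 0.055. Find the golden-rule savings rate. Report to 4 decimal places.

s_gold = 0.2500

Capital per worker breaks even when investment replaces (n + δ)·k; here n + δ = 0.076.
At the golden rule MPK = n+δ, and in any Cobb-Douglas steady state s = (n+δ)·k/y = MPK·k/y = capital's share 0.25.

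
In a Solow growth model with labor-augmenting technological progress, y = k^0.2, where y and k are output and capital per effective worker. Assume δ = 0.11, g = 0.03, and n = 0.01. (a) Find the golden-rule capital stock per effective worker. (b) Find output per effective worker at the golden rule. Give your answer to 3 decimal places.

(a) k_gold ≈ 1.433; (b) y_gold ≈ 1.075

The effective depreciation rate is n + g + δ = 0.01 + 0.03 + 0.11 = 0.15.
At the golden rule the marginal product of capital equals n+g+δ: 0.2·k^(0.2−1) = 0.15. Solving, k_gold = (0.2/0.15)^(1/0.8) ≈ 1.4328.
y_gold = 1.4328^0.2 ≈ 1.0746.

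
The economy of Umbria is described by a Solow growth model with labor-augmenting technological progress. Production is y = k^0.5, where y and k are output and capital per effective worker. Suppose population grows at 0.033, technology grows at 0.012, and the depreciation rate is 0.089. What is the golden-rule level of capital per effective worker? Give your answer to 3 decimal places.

k_gold ≈ 13.923

Capital per effective worker breaks even when investment replaces (n + g + δ)·k; here n + g + δ = 0.134.
Maximizing c = f(k) − (n+g+δ)·k gives f'(k) = n+g+δ, i.e. 0.5·k^(0.5−1) = 0.134, so k_gold = (0.5/0.134)^(1/0.5) ≈ 13.9229.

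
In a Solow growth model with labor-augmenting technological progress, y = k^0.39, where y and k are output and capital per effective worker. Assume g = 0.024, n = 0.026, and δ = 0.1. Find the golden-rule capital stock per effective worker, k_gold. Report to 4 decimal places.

Capital per effective worker breaks even when investment replaces (n + g + δ)·k; here n + g + δ = 0.15.
Golden rule sets MPK = n+g+δ: 0.39·k^(0.39−1) = 0.15, so k_gold = (0.39/0.15)^(1/0.61) ≈ 4.7894.

k_gold ≈ 4.7894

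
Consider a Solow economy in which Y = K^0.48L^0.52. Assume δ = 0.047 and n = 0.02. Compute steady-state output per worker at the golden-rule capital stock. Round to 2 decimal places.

y_gold ≈ 6.16

n + δ = 0.02 + 0.047 = 0.067.
Setting f'(k) = n+δ gives 0.48·k^(0.48−1) = 0.067, hence k_gold = (0.48/0.067)^(1/0.52) ≈ 44.1114.
Output: y_gold = k_gold^0.48 = 44.1114^0.48 ≈ 6.1572.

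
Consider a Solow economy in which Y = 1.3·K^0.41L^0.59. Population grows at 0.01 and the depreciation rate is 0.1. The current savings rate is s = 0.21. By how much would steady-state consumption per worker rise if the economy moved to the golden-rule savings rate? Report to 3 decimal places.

Δc ≈ 0.365

Break-even investment rate: n + δ = 0.01 + 0.1 = 0.11.
Current steady state (s = 0.21): k* = (0.21·1.3/0.11)^(1/0.59) ≈ 4.6677, y* = 1.3·4.6677^0.41 ≈ 2.4450, c* = (1−0.21)·2.4450 ≈ 1.9315.
Golden rule sets MPK = n+δ: 0.41·1.3·k^(0.41−1) = 0.11, so k_gold = (0.41·1.3/0.11)^(1/0.59) ≈ 14.5072.
y_gold = 1.3·14.5072^0.41 ≈ 3.8922, c_gold = y_gold − 0.11·k_gold ≈ 2.2964.
Gain: Δc = 2.2964 − 1.9315 ≈ 0.3649.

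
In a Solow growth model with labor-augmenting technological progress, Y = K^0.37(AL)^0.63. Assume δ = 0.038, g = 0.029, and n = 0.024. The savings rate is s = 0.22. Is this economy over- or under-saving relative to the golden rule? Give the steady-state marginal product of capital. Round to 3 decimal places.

under-saving; MPK ≈ 0.153

n + g + δ = 0.024 + 0.029 + 0.038 = 0.091.
Steady-state k*: s·k^0.37 = 0.091·k gives k* = (0.22/0.091)^(1/0.63) ≈ 4.0601.
MPK = 0.37·4.0601^(-0.63) ≈ 0.1530.
MPK > n+g+δ = 0.091, so the economy is dynamically efficient (under-saving).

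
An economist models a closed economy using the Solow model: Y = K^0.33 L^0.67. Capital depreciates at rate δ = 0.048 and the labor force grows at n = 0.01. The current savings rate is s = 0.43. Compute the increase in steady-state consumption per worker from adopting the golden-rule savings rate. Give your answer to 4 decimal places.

Δc ≈ 0.0486

n + δ = 0.01 + 0.048 = 0.058.
Current steady state (s = 0.43): k* = (0.43/0.058)^(1/0.67) ≈ 19.8869, y* = 19.8869^0.33 ≈ 2.6824, c* = (1−0.43)·2.6824 ≈ 1.5290.
At the golden rule the marginal product of capital equals n+δ: 0.33·k^(0.33−1) = 0.058. Solving, k_gold = (0.33/0.058)^(1/0.67) ≈ 13.3966.
y_gold = 13.3966^0.33 ≈ 2.3546, c_gold = y_gold − 0.058·k_gold ≈ 1.5775.
Gain: Δc = 1.5775 − 1.5290 ≈ 0.0486.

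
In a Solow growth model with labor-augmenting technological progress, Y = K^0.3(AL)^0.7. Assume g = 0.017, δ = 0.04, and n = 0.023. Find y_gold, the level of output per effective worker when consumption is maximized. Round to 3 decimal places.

The effective depreciation rate is n + g + δ = 0.023 + 0.017 + 0.04 = 0.08.
Maximizing c = f(k) − (n+g+δ)·k gives f'(k) = n+g+δ, i.e. 0.3·k^(0.3−1) = 0.08, so k_gold = (0.3/0.08)^(1/0.7) ≈ 6.6076.
Output: y_gold = k_gold^0.3 = 6.6076^0.3 ≈ 1.7620.

y_gold ≈ 1.762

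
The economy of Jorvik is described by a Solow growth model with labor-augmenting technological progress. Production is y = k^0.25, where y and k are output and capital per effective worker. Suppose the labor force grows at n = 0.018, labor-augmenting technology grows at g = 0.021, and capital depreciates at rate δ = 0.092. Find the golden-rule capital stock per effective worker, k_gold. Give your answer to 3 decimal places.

k_gold ≈ 2.367

n + g + δ = 0.018 + 0.021 + 0.092 = 0.131.
At the golden rule the marginal product of capital equals n+g+δ: 0.25·k^(0.25−1) = 0.131. Solving, k_gold = (0.25/0.131)^(1/0.75) ≈ 2.3671.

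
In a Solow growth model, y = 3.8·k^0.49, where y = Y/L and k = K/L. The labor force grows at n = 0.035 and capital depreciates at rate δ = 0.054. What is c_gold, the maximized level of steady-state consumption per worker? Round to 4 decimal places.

Break-even investment rate: n + δ = 0.035 + 0.054 = 0.089.
At the golden rule the marginal product of capital equals n+δ: 0.49·3.8·k^(0.49−1) = 0.089. Solving, k_gold = (0.49·3.8/0.089)^(1/0.51) ≈ 388.5004.
y_gold = 3.8·388.5004^0.49 ≈ 70.5644.
c_gold = y_gold − (n+δ)·k_gold = 70.5644 − 0.089·388.5004 ≈ 35.9878.

c_gold ≈ 35.9878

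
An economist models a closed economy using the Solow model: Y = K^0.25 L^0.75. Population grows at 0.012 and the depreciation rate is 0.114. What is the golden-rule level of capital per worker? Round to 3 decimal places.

Capital per worker breaks even when investment replaces (n + δ)·k; here n + δ = 0.126.
At the golden rule the marginal product of capital equals n+δ: 0.25·k^(0.25−1) = 0.126. Solving, k_gold = (0.25/0.126)^(1/0.75) ≈ 2.4932.

k_gold ≈ 2.493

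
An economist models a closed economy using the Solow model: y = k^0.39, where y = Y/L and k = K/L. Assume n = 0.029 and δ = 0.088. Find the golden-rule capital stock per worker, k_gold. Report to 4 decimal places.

k_gold ≈ 7.1974

The effective depreciation rate is n + δ = 0.029 + 0.088 = 0.117.
Maximizing c = f(k) − (n+δ)·k gives f'(k) = n+δ, i.e. 0.39·k^(0.39−1) = 0.117, so k_gold = (0.39/0.117)^(1/0.61) ≈ 7.1974.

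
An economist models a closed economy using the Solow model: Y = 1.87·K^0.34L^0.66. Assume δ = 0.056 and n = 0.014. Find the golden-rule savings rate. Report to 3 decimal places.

s_gold = 0.340

n + δ = 0.014 + 0.056 = 0.07.
At the golden rule MPK = n+δ, and in any Cobb-Douglas steady state s = (n+δ)·k/y = MPK·k/y = capital's share 0.34.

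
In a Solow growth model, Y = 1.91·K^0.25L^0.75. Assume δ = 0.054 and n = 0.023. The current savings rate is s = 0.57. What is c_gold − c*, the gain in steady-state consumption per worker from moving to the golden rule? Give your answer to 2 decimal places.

Δc ≈ 0.65

n + δ = 0.023 + 0.054 = 0.077.
Current steady state (s = 0.57): k* = (0.57·1.91/0.077)^(1/0.75) ≈ 34.1893, y* = 1.91·34.1893^0.25 ≈ 4.6186, c* = (1−0.57)·4.6186 ≈ 1.9860.
At the golden rule the marginal product of capital equals n+δ: 0.25·1.91·k^(0.25−1) = 0.077. Solving, k_gold = (0.25·1.91/0.077)^(1/0.75) ≈ 11.3931.
y_gold = 1.91·11.3931^0.25 ≈ 3.5091, c_gold = y_gold − 0.077·k_gold ≈ 2.6318.
Gain: Δc = 2.6318 − 1.9860 ≈ 0.6458.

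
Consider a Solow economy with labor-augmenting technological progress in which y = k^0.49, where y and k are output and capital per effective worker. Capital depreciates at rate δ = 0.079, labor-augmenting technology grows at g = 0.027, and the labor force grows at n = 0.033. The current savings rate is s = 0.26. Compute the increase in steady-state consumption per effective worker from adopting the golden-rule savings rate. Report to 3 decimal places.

Δc ≈ 0.361

Capital per effective worker breaks even when investment replaces (n + g + δ)·k; here n + g + δ = 0.139.
Current steady state (s = 0.26): k* = (0.26/0.139)^(1/0.51) ≈ 3.4139, y* = 3.4139^0.49 ≈ 1.8251, c* = (1−0.26)·1.8251 ≈ 1.3506.
Setting f'(k) = n+g+δ gives 0.49·k^(0.49−1) = 0.139, hence k_gold = (0.49/0.139)^(1/0.51) ≈ 11.8278.
y_gold = 11.8278^0.49 ≈ 3.3552, c_gold = y_gold − 0.139·k_gold ≈ 1.7112.
Gain: Δc = 1.7112 − 1.3506 ≈ 0.3606.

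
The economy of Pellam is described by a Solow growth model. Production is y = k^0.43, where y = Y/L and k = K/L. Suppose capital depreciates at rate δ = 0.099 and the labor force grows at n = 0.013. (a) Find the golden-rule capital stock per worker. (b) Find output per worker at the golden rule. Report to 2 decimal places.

n + δ = 0.013 + 0.099 = 0.112.
At the golden rule the marginal product of capital equals n+δ: 0.43·k^(0.43−1) = 0.112. Solving, k_gold = (0.43/0.112)^(1/0.57) ≈ 10.5926.
y_gold = 10.5926^0.43 ≈ 2.7590.

(a) k_gold ≈ 10.59; (b) y_gold ≈ 2.76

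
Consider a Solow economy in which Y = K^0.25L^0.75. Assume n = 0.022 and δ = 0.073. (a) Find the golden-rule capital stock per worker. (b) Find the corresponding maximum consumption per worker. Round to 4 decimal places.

n + δ = 0.022 + 0.073 = 0.095.
Maximizing c = f(k) − (n+δ)·k gives f'(k) = n+δ, i.e. 0.25·k^(0.25−1) = 0.095, so k_gold = (0.25/0.095)^(1/0.75) ≈ 3.6332.
y_gold = 3.6332^0.25 ≈ 1.3806; c_gold = y_gold − 0.095·k_gold ≈ 1.0355.

(a) k_gold ≈ 3.6332; (b) c_gold ≈ 1.0355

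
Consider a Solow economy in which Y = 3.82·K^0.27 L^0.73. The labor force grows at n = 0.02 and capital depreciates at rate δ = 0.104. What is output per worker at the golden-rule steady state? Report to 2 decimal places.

Break-even investment rate: n + δ = 0.02 + 0.104 = 0.124.
Maximizing c = f(k) − (n+δ)·k gives f'(k) = n+δ, i.e. 0.27·3.82·k^(0.27−1) = 0.124, so k_gold = (0.27·3.82/0.124)^(1/0.73) ≈ 18.2088.
Output: y_gold = 3.82·k_gold^0.27 = 3.82·18.2088^0.27 ≈ 8.3626.

y_gold ≈ 8.36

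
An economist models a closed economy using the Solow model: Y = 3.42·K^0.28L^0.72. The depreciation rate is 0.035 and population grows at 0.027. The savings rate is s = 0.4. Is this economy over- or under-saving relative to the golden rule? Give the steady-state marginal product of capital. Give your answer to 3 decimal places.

The effective depreciation rate is n + δ = 0.027 + 0.035 = 0.062.
Steady-state k*: s·A·k^0.28 = 0.062·k gives k* = (0.4·3.42/0.062)^(1/0.72) ≈ 73.4924.
MPK = 0.28·3.42·73.4924^(-0.72) ≈ 0.0434.
MPK < n+δ = 0.062, so the economy is dynamically inefficient (over-saving).

over-saving; MPK ≈ 0.043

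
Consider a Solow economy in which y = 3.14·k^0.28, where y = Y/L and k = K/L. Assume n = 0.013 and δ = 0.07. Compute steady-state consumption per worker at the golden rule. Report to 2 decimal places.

c_gold ≈ 5.66

n + δ = 0.013 + 0.07 = 0.083.
Golden rule sets MPK = n+δ: 0.28·3.14·k^(0.28−1) = 0.083, so k_gold = (0.28·3.14/0.083)^(1/0.72) ≈ 26.5231.
y_gold = 3.14·26.5231^0.28 ≈ 7.8622.
c_gold = y_gold − (n+δ)·k_gold = 7.8622 − 0.083·26.5231 ≈ 5.6608.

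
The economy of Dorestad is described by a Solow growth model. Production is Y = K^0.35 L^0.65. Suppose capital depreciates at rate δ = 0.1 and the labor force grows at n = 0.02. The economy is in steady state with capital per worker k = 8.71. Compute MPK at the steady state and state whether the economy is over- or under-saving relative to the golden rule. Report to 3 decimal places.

n + δ = 0.02 + 0.1 = 0.12.
MPK = 0.35·k^(0.35−1) = 0.35·8.71^(-0.65) ≈ 0.0857.
MPK < 0.12, so the economy is dynamically inefficient (over-saving).

over-saving; MPK ≈ 0.086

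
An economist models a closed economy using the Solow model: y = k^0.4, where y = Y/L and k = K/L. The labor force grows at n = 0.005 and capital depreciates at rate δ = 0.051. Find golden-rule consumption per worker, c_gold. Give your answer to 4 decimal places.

c_gold ≈ 2.2254

Break-even investment rate: n + δ = 0.005 + 0.051 = 0.056.
Golden rule sets MPK = n+δ: 0.4·k^(0.4−1) = 0.056, so k_gold = (0.4/0.056)^(1/0.6) ≈ 26.4923.
y_gold = 26.4923^0.4 ≈ 3.7089.
c_gold = y_gold − (n+δ)·k_gold = 3.7089 − 0.056·26.4923 ≈ 2.2254.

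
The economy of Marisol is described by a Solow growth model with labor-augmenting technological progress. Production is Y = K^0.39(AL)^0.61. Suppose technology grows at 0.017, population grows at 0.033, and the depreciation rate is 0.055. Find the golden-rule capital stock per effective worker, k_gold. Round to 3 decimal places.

k_gold ≈ 8.595

Break-even investment rate: n + g + δ = 0.033 + 0.017 + 0.055 = 0.105.
At the golden rule the marginal product of capital equals n+g+δ: 0.39·k^(0.39−1) = 0.105. Solving, k_gold = (0.39/0.105)^(1/0.61) ≈ 8.5945.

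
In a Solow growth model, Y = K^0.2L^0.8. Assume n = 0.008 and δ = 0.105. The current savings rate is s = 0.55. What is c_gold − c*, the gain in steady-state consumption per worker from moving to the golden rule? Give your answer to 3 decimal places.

Capital per worker breaks even when investment replaces (n + δ)·k; here n + δ = 0.113.
Current steady state (s = 0.55): k* = (0.55/0.113)^(1/0.8) ≈ 7.2295, y* = 7.2295^0.2 ≈ 1.4853, c* = (1−0.55)·1.4853 ≈ 0.6684.
Golden rule sets MPK = n+δ: 0.2·k^(0.2−1) = 0.113, so k_gold = (0.2/0.113)^(1/0.8) ≈ 2.0415.
y_gold = 2.0415^0.2 ≈ 1.1534, c_gold = y_gold − 0.113·k_gold ≈ 0.9227.
Gain: Δc = 0.9227 − 0.6684 ≈ 0.2543.

Δc ≈ 0.254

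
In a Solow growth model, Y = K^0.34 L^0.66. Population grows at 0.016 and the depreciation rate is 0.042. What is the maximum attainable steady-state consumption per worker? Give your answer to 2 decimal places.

c_gold ≈ 1.64

The effective depreciation rate is n + δ = 0.016 + 0.042 = 0.058.
Maximizing c = f(k) − (n+δ)·k gives f'(k) = n+δ, i.e. 0.34·k^(0.34−1) = 0.058, so k_gold = (0.34/0.058)^(1/0.66) ≈ 14.5785.
y_gold = 14.5785^0.34 ≈ 2.4869.
c_gold = y_gold − (n+δ)·k_gold = 2.4869 − 0.058·14.5785 ≈ 1.6414.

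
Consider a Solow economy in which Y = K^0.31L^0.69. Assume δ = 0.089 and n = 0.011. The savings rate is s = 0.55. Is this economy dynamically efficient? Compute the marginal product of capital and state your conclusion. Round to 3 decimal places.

n + δ = 0.011 + 0.089 = 0.1.
Steady-state k*: s·k^0.31 = 0.1·k gives k* = (0.55/0.1)^(1/0.69) ≈ 11.8301.
MPK = 0.31·11.8301^(-0.69) ≈ 0.0564.
MPK < n+δ = 0.1, so the economy is dynamically inefficient (over-saving).

dynamically inefficient; MPK ≈ 0.056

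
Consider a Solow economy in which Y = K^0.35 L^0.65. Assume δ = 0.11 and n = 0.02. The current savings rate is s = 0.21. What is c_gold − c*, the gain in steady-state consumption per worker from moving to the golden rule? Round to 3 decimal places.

n + δ = 0.02 + 0.11 = 0.13.
Current steady state (s = 0.21): k* = (0.21/0.13)^(1/0.65) ≈ 2.0913, y* = 2.0913^0.35 ≈ 1.2946, c* = (1−0.21)·1.2946 ≈ 1.0228.
At the golden rule the marginal product of capital equals n+δ: 0.35·k^(0.35−1) = 0.13. Solving, k_gold = (0.35/0.13)^(1/0.65) ≈ 4.5891.
y_gold = 4.5891^0.35 ≈ 1.7045, c_gold = y_gold − 0.13·k_gold ≈ 1.1079.
Gain: Δc = 1.1079 − 1.0228 ≈ 0.0852.

Δc ≈ 0.085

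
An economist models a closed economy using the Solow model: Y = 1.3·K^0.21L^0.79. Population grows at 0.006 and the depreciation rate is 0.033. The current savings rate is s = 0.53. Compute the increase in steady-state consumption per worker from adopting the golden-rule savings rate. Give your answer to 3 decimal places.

The effective depreciation rate is n + δ = 0.006 + 0.033 = 0.039.
Current steady state (s = 0.53): k* = (0.53·1.3/0.039)^(1/0.79) ≈ 37.9033, y* = 1.3·37.9033^0.21 ≈ 2.7891, c* = (1−0.53)·2.7891 ≈ 1.3109.
At the golden rule the marginal product of capital equals n+δ: 0.21·1.3·k^(0.21−1) = 0.039. Solving, k_gold = (0.21·1.3/0.039)^(1/0.79) ≈ 11.7421.
y_gold = 1.3·11.7421^0.21 ≈ 2.1807, c_gold = y_gold − 0.039·k_gold ≈ 1.7227.
Gain: Δc = 1.7227 − 1.3109 ≈ 0.4118.

Δc ≈ 0.412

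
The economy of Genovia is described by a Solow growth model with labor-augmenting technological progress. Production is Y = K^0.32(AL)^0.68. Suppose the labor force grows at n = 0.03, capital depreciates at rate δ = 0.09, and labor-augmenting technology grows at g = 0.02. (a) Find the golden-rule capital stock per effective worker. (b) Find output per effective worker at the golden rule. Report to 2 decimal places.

Capital per effective worker breaks even when investment replaces (n + g + δ)·k; here n + g + δ = 0.14.
Setting f'(k) = n+g+δ gives 0.32·k^(0.32−1) = 0.14, hence k_gold = (0.32/0.14)^(1/0.68) ≈ 3.3727.
y_gold = 3.3727^0.32 ≈ 1.4755.

(a) k_gold ≈ 3.37; (b) y_gold ≈ 1.48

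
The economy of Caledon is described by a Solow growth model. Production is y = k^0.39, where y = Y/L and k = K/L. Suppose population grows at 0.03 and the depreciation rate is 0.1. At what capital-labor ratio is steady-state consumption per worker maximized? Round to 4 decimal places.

n + δ = 0.03 + 0.1 = 0.13.
At the golden rule the marginal product of capital equals n+δ: 0.39·k^(0.39−1) = 0.13. Solving, k_gold = (0.39/0.13)^(1/0.61) ≈ 6.0557.

k_gold ≈ 6.0557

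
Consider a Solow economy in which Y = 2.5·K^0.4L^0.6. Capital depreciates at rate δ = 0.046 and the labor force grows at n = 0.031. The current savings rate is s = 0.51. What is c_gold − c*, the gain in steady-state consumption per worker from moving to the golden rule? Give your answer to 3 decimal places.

Δc ≈ 0.329

The effective depreciation rate is n + δ = 0.031 + 0.046 = 0.077.
Current steady state (s = 0.51): k* = (0.51·2.5/0.077)^(1/0.6) ≈ 107.5720, y* = 2.5·107.5720^0.4 ≈ 16.2413, c* = (1−0.51)·16.2413 ≈ 7.9582.
Golden rule sets MPK = n+δ: 0.4·2.5·k^(0.4−1) = 0.077, so k_gold = (0.4·2.5/0.077)^(1/0.6) ≈ 71.7544.
y_gold = 2.5·71.7544^0.4 ≈ 13.8127, c_gold = y_gold − 0.077·k_gold ≈ 8.2876.
Gain: Δc = 8.2876 − 7.9582 ≈ 0.3294.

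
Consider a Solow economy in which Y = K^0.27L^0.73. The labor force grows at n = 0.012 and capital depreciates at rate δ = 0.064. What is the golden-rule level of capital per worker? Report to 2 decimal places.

k_gold ≈ 5.68

Capital per worker breaks even when investment replaces (n + δ)·k; here n + δ = 0.076.
Setting f'(k) = n+δ gives 0.27·k^(0.27−1) = 0.076, hence k_gold = (0.27/0.076)^(1/0.73) ≈ 5.6778.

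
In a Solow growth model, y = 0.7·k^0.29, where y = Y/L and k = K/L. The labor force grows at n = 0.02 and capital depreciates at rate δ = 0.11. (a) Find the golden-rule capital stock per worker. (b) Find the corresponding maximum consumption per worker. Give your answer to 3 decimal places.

(a) k_gold ≈ 1.873; (b) c_gold ≈ 0.596

Break-even investment rate: n + δ = 0.02 + 0.11 = 0.13.
Golden rule sets MPK = n+δ: 0.29·0.7·k^(0.29−1) = 0.13, so k_gold = (0.29·0.7/0.13)^(1/0.71) ≈ 1.8733.
y_gold = 0.7·1.8733^0.29 ≈ 0.8398; c_gold = y_gold − 0.13·k_gold ≈ 0.5962.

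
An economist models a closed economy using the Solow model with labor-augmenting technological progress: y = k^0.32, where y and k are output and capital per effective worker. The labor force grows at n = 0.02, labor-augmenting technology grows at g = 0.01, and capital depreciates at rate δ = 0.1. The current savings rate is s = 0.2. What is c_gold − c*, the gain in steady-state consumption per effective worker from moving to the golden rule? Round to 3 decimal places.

Δc ≈ 0.059

n + g + δ = 0.02 + 0.01 + 0.1 = 0.13.
Current steady state (s = 0.2): k* = (0.2/0.13)^(1/0.68) ≈ 1.8842, y* = 1.8842^0.32 ≈ 1.2247, c* = (1−0.2)·1.2247 ≈ 0.9798.
Maximizing c = f(k) − (n+g+δ)·k gives f'(k) = n+g+δ, i.e. 0.32·k^(0.32−1) = 0.13, so k_gold = (0.32/0.13)^(1/0.68) ≈ 3.7610.
y_gold = 3.7610^0.32 ≈ 1.5279, c_gold = y_gold − 0.13·k_gold ≈ 1.0390.
Gain: Δc = 1.0390 − 0.9798 ≈ 0.0592.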